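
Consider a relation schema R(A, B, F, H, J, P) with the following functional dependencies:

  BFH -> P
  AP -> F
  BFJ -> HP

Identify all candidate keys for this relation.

Attributes A, B, J never appear on any right-hand side, so every candidate key must contain {A, B, J}.
{A, B, J}⁺ = {A, B, J}, which is not all of the schema, so we must add further attributes.
{A, B, F, J}⁺: BFJ→HP adds H, P → {A, B, F, H, J, P}. Minimal: {B, F, J}⁺ = {B, F, H, J, P}; {A, F, J}⁺ = {A, F, J}; {A, B, J}⁺ = {A, B, J}; … — none reach the full schema.
{A, B, J, P}⁺: AP→F adds F; BFJ→HP adds H → {A, B, F, H, J, P}. Minimal: {B, J, P}⁺ = {B, J, P}; {A, J, P}⁺ = {A, F, J, P}; {A, B, P}⁺ = {A, B, F, P}; … — none reach the full schema.

{A, B, F, J}, {A, B, J, P}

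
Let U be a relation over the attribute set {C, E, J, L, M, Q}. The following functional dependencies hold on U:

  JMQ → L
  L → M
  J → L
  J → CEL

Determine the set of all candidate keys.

Attributes J, Q never appear on any right-hand side, so every candidate key must contain {J, Q}.
{J, Q}⁺ = {C, E, J, L, M, Q}, which is all of the schema, so {J, Q} is the only candidate key.

{J, Q}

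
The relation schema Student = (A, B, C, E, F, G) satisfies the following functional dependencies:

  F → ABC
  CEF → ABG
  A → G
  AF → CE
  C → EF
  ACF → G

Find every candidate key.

C, F

{C}⁺: C→EF adds E, F; F→ABC adds A, B; CEF→ABG adds G → {A, B, C, E, F, G}.
{F}⁺: F→ABC adds A, B, C; A→G adds G; AF→CE adds E → {A, B, C, E, F, G}.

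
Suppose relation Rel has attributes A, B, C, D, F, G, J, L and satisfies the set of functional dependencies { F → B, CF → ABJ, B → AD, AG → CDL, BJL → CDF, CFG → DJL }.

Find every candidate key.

{F, G}⁺: F→B adds B; B→AD adds A, D; AG→CDL adds C, L; CFG→DJL adds J → {A, B, C, D, F, G, J, L}.
{B, G, J}⁺: B→AD adds A, D; AG→CDL adds C, L; BJL→CDF adds F → {A, B, C, D, F, G, J, L}.
Any other superkey contains one of these as a subset, so there are no further candidate keys.

FG, BGJ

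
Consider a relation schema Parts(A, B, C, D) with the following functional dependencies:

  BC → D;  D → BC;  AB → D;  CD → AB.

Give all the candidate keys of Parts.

{D}⁺: D→BC adds B, C; CD→AB adds A → {A, B, C, D}.
{A, B}⁺: AB→D adds D; D→BC adds C → {A, B, C, D}. Minimal: {B}⁺ = {B}; {A}⁺ = {A} — none reach the full schema.
{B, C}⁺: BC→D adds D; CD→AB adds A → {A, B, C, D}. Minimal: {C}⁺ = {C}; {B}⁺ = {B} — none reach the full schema.
Any other superkey contains one of these as a subset, so there are no further candidate keys.

{D}; {A, B}; {B, C}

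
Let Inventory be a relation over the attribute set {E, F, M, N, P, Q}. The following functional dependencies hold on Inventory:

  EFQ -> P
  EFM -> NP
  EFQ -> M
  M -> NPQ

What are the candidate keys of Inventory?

Attributes E, F never appear on any right-hand side, so every candidate key must contain {E, F}.
{E, F}⁺ = {E, F}, which is not all of the schema, so we must add further attributes.
{E, F, M}⁺: EFM→NP adds N, P; M→NPQ adds Q → {E, F, M, N, P, Q}.
{E, F, Q}⁺: EFQ→P adds P; EFQ→M adds M; M→NPQ adds N → {E, F, M, N, P, Q}.
Any other superkey contains one of these as a subset, so there are no further candidate keys.

(E, F, M), (E, F, Q)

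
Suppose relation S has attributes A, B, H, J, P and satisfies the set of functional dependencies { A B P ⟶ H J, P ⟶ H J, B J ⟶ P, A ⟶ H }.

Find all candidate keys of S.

Attributes A, B never appear on any right-hand side, so every candidate key must contain {A, B}.
{A, B}⁺ = {A, B, H}, which is not all of the schema, so we must add further attributes.
{A, B, J}⁺: BJ→P adds P; A→H adds H → {A, B, H, J, P}.
{A, B, P}⁺: ABP→HJ adds H, J → {A, B, H, J, P}.
Any other superkey contains one of these as a subset, so there are no further candidate keys.

{A, B, J}, {A, B, P}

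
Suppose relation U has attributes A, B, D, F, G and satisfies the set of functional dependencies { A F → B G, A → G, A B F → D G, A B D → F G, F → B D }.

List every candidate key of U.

AF, ABD

Attribute A never appears on the right-hand side of any dependency, so A must belong to every candidate key.
{A}⁺ = {A, G}, which is not all of the schema, so we must add further attributes.
{A, F}⁺: AF→BG adds B, G; ABF→DG adds D → {A, B, D, F, G}. Minimal: {F}⁺ = {B, D, F}; {A}⁺ = {A, G} — none reach the full schema.
{A, B, D}⁺: A→G adds G; ABD→FG adds F → {A, B, D, F, G}. Minimal: {B, D}⁺ = {B, D}; {A, D}⁺ = {A, D, G}; {A, B}⁺ = {A, B, G} — none reach the full schema.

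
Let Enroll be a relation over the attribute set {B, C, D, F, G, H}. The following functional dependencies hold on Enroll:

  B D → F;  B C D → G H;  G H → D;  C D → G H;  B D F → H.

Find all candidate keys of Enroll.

Attributes B, C never appear on any right-hand side, so every candidate key must contain {B, C}.
{B, C}⁺ = {B, C}, which is not all of the schema, so we must add further attributes.
{B, C, D}⁺: BD→F adds F; BCD→GH adds G, H → {B, C, D, F, G, H}. Minimal: {C, D}⁺ = {C, D, G, H}; {B, D}⁺ = {B, D, F, H}; {B, C}⁺ = {B, C} — none reach the full schema.
{B, C, G, H}⁺: GH→D adds D; BD→F adds F → {B, C, D, F, G, H}. Minimal: {C, G, H}⁺ = {C, D, G, H}; {B, G, H}⁺ = {B, D, F, G, H}; {B, C, H}⁺ = {B, C, H}; … — none reach the full schema.
Any other superkey contains one of these as a subset, so there are no further candidate keys.

(B, C, D); (B, C, G, H)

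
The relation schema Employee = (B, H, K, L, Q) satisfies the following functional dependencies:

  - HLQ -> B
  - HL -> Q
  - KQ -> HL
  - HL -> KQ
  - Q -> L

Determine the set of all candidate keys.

{H, L}⁺: HL→Q adds Q; HL→KQ adds K; HLQ→B adds B → {B, H, K, L, Q}. Minimal: {L}⁺ = {L}; {H}⁺ = {H} — none reach the full schema.
{H, Q}⁺: Q→L adds L; HLQ→B adds B; HL→KQ adds K → {B, H, K, L, Q}. Minimal: {Q}⁺ = {L, Q}; {H}⁺ = {H} — none reach the full schema.
{K, Q}⁺: KQ→HL adds H, L; HLQ→B adds B → {B, H, K, L, Q}. Minimal: {Q}⁺ = {L, Q}; {K}⁺ = {K} — none reach the full schema.

{H, L}; {H, Q}; {K, Q}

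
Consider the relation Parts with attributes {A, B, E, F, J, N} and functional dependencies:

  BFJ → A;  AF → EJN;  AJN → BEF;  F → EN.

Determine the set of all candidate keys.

{A, F}; {A, J, N}; {B, F, J}

{A, F}⁺: AF→EJN adds E, J, N; AJN→BEF adds B → {A, B, E, F, J, N}. Minimal: {F}⁺ = {E, F, N}; {A}⁺ = {A} — none reach the full schema.
{A, J, N}⁺: AJN→BEF adds B, E, F → {A, B, E, F, J, N}. Minimal: {J, N}⁺ = {J, N}; {A, N}⁺ = {A, N}; {A, J}⁺ = {A, J} — none reach the full schema.
{B, F, J}⁺: BFJ→A adds A; AF→EJN adds E, N → {A, B, E, F, J, N}. Minimal: {F, J}⁺ = {E, F, J, N}; {B, J}⁺ = {B, J}; {B, F}⁺ = {B, E, F, N} — none reach the full schema.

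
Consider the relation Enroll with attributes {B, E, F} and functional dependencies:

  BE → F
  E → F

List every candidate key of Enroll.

Attributes B, E never appear on any right-hand side, so every candidate key must contain {B, E}.
{B, E}⁺ = {B, E, F}, which is all of the schema, so {B, E} is the only candidate key.

(B, E)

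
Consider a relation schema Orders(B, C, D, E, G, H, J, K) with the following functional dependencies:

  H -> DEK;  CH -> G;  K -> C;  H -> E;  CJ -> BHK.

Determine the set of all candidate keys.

Attribute J never appears on the right-hand side of any dependency, so J must belong to every candidate key.
{J}⁺ = {J}, which is not all of the schema, so we must add further attributes.
{C, J}⁺: CJ→BHK adds B, H, K; H→DEK adds D, E; CH→G adds G → {B, C, D, E, G, H, J, K}.
{H, J}⁺: H→DEK adds D, E, K; K→C adds C; CJ→BHK adds B; CH→G adds G → {B, C, D, E, G, H, J, K}.
{J, K}⁺: K→C adds C; CJ→BHK adds B, H; H→DEK adds D, E; CH→G adds G → {B, C, D, E, G, H, J, K}.

{C, J}, {H, J}, {J, K}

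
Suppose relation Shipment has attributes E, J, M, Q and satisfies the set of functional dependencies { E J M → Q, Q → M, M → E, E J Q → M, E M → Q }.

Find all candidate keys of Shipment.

Attribute J never appears on the right-hand side of any dependency, so J must belong to every candidate key.
{J}⁺ = {J}, which is not all of the schema, so we must add further attributes.
{J, M}⁺: M→E adds E; EM→Q adds Q → {E, J, M, Q}.
{J, Q}⁺: Q→M adds M; M→E adds E → {E, J, M, Q}.
Any other superkey contains one of these as a subset, so there are no further candidate keys.

JM, JQ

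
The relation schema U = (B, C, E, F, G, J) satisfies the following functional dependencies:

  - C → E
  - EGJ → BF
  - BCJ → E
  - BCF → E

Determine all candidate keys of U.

{C, G, J}

Attributes C, G, J never appear on any right-hand side, so every candidate key must contain {C, G, J}.
{C, G, J}⁺ = {B, C, E, F, G, J}, which is all of the schema, so {C, G, J} is the only candidate key.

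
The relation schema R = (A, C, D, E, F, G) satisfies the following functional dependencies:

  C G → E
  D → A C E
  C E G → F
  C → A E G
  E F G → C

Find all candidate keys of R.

{D}

Attribute D never appears on the right-hand side of any dependency, so D must belong to every candidate key.
{D}⁺ = {A, C, D, E, F, G}, which is all of the schema, so {D} is the only candidate key.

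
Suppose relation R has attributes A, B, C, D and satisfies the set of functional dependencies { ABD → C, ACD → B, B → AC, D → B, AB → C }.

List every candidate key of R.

Attribute D never appears on the right-hand side of any dependency, so D must belong to every candidate key.
{D}⁺ = {A, B, C, D}, which is all of the schema, so {D} is the only candidate key.

D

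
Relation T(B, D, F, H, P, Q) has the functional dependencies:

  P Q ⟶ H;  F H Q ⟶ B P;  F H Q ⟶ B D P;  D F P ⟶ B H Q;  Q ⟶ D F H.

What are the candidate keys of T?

{Q}; {D, F, P}

{Q}⁺: Q→DFH adds D, F, H; FHQ→BP adds B, P → {B, D, F, H, P, Q}.
{D, F, P}⁺: DFP→BHQ adds B, H, Q → {B, D, F, H, P, Q}. Minimal: {F, P}⁺ = {F, P}; {D, P}⁺ = {D, P}; {D, F}⁺ = {D, F} — none reach the full schema.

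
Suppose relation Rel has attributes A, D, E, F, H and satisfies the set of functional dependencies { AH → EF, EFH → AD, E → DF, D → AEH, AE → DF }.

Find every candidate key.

{D}⁺: D→AEH adds A, E, H; AE→DF adds F → {A, D, E, F, H}.
{E}⁺: E→DF adds D, F; D→AEH adds A, H → {A, D, E, F, H}.
{A, H}⁺: AH→EF adds E, F; EFH→AD adds D → {A, D, E, F, H}. Minimal: {H}⁺ = {H}; {A}⁺ = {A} — none reach the full schema.

{D}; {E}; {A, H}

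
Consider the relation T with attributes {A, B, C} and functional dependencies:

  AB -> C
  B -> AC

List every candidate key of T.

Attribute B never appears on the right-hand side of any dependency, so B must belong to every candidate key.
{B}⁺ = {A, B, C}, which is all of the schema, so {B} is the only candidate key.

(B)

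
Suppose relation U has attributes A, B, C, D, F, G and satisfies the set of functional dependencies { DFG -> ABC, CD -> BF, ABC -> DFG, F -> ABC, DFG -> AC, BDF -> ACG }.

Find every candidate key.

(F), (C, D), (A, B, C)

{F}⁺: F→ABC adds A, B, C; ABC→DFG adds D, G → {A, B, C, D, F, G}.
{C, D}⁺: CD→BF adds B, F; F→ABC adds A; BDF→ACG adds G → {A, B, C, D, F, G}.
{A, B, C}⁺: ABC→DFG adds D, F, G → {A, B, C, D, F, G}.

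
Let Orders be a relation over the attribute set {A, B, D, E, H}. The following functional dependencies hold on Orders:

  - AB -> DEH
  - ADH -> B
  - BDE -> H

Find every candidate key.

Attribute A never appears on the right-hand side of any dependency, so A must belong to every candidate key.
{A}⁺ = {A}, which is not all of the schema, so we must add further attributes.
{A, B}⁺: AB→DEH adds D, E, H → {A, B, D, E, H}. Minimal: {B}⁺ = {B}; {A}⁺ = {A} — none reach the full schema.
{A, D, H}⁺: ADH→B adds B; AB→DEH adds E → {A, B, D, E, H}. Minimal: {D, H}⁺ = {D, H}; {A, H}⁺ = {A, H}; {A, D}⁺ = {A, D} — none reach the full schema.
Any other superkey contains one of these as a subset, so there are no further candidate keys.

{A, B}, {A, D, H}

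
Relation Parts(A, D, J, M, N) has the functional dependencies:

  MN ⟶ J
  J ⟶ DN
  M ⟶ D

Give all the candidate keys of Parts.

Attributes A, M never appear on any right-hand side, so every candidate key must contain {A, M}.
{A, M}⁺ = {A, D, M}, which is not all of the schema, so we must add further attributes.
{A, J, M}⁺: J→DN adds D, N → {A, D, J, M, N}.
{A, M, N}⁺: MN→J adds J; J→DN adds D → {A, D, J, M, N}.

{A, J, M}, {A, M, N}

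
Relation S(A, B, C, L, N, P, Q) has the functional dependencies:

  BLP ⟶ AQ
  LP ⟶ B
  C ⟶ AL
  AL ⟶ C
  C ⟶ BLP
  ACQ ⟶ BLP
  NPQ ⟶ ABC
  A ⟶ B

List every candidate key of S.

(C, N), (A, L, N), (L, N, P), (N, P, Q)

Attribute N never appears on the right-hand side of any dependency, so N must belong to every candidate key.
{N}⁺ = {N}, which is not all of the schema, so we must add further attributes.
{C, N}⁺: C→AL adds A, L; C→BLP adds B, P; BLP→AQ adds Q → {A, B, C, L, N, P, Q}. Minimal: {N}⁺ = {N}; {C}⁺ = {A, B, C, L, P, Q} — none reach the full schema.
{A, L, N}⁺: AL→C adds C; C→BLP adds B, P; BLP→AQ adds Q → {A, B, C, L, N, P, Q}. Minimal: {L, N}⁺ = {L, N}; {A, N}⁺ = {A, B, N}; {A, L}⁺ = {A, B, C, L, P, Q} — none reach the full schema.
{L, N, P}⁺: LP→B adds B; BLP→AQ adds A, Q; AL→C adds C → {A, B, C, L, N, P, Q}. Minimal: {N, P}⁺ = {N, P}; {L, P}⁺ = {A, B, C, L, P, Q}; {L, N}⁺ = {L, N} — none reach the full schema.
{N, P, Q}⁺: NPQ→ABC adds A, B, C; C→AL adds L → {A, B, C, L, N, P, Q}. Minimal: {P, Q}⁺ = {P, Q}; {N, Q}⁺ = {N, Q}; {N, P}⁺ = {N, P} — none reach the full schema.
Any other superkey contains one of these as a subset, so there are no further candidate keys.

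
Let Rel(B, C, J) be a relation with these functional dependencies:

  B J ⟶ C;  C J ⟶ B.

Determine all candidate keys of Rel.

Attribute J never appears on the right-hand side of any dependency, so J must belong to every candidate key.
{J}⁺ = {J}, which is not all of the schema, so we must add further attributes.
{B, J}⁺: BJ→C adds C → {B, C, J}.
{C, J}⁺: CJ→B adds B → {B, C, J}.

(B, J), (C, J)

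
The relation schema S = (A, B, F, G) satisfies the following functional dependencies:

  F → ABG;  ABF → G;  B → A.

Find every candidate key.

{F}⁺: F→ABG adds A, B, G → {A, B, F, G}.

{F}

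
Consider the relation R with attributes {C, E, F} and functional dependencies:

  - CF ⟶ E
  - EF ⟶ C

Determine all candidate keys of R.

CF; EF

Attribute F never appears on the right-hand side of any dependency, so F must belong to every candidate key.
{F}⁺ = {F}, which is not all of the schema, so we must add further attributes.
{C, F}⁺: CF→E adds E → {C, E, F}. Minimal: {F}⁺ = {F}; {C}⁺ = {C} — none reach the full schema.
{E, F}⁺: EF→C adds C → {C, E, F}. Minimal: {F}⁺ = {F}; {E}⁺ = {E} — none reach the full schema.
Any other superkey contains one of these as a subset, so there are no further candidate keys.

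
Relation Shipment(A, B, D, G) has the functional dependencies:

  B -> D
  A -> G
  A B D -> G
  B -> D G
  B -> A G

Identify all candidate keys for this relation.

(B)

{B}⁺: B→D adds D; B→DG adds G; B→AG adds A → {A, B, D, G}.
No other minimal superkey exists.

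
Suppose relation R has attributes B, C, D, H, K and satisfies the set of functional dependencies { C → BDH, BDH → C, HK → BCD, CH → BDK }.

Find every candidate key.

(C); (H, K); (B, D, H)

{C}⁺: C→BDH adds B, D, H; CH→BDK adds K → {B, C, D, H, K}.
{H, K}⁺: HK→BCD adds B, C, D → {B, C, D, H, K}.
{B, D, H}⁺: BDH→C adds C; CH→BDK adds K → {B, C, D, H, K}.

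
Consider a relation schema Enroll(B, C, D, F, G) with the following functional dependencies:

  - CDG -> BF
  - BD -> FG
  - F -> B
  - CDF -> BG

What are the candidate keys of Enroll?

(B, C, D), (C, D, F), (C, D, G)

Attributes C, D never appear on any right-hand side, so every candidate key must contain {C, D}.
{C, D}⁺ = {C, D}, which is not all of the schema, so we must add further attributes.
{B, C, D}⁺: BD→FG adds F, G → {B, C, D, F, G}. Minimal: {C, D}⁺ = {C, D}; {B, D}⁺ = {B, D, F, G}; {B, C}⁺ = {B, C} — none reach the full schema.
{C, D, F}⁺: F→B adds B; CDF→BG adds G → {B, C, D, F, G}. Minimal: {D, F}⁺ = {B, D, F, G}; {C, F}⁺ = {B, C, F}; {C, D}⁺ = {C, D} — none reach the full schema.
{C, D, G}⁺: CDG→BF adds B, F → {B, C, D, F, G}. Minimal: {D, G}⁺ = {D, G}; {C, G}⁺ = {C, G}; {C, D}⁺ = {C, D} — none reach the full schema.
Any other superkey contains one of these as a subset, so there are no further candidate keys.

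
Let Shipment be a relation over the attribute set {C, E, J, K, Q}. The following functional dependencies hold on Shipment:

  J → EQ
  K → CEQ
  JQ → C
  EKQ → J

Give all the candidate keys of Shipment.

Attribute K never appears on the right-hand side of any dependency, so K must belong to every candidate key.
{K}⁺ = {C, E, J, K, Q}, which is all of the schema, so {K} is the only candidate key.

(K)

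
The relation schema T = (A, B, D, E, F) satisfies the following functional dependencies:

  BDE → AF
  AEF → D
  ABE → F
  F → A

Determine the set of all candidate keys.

Attributes B, E never appear on any right-hand side, so every candidate key must contain {B, E}.
{B, E}⁺ = {B, E}, which is not all of the schema, so we must add further attributes.
{A, B, E}⁺: ABE→F adds F; AEF→D adds D → {A, B, D, E, F}. Minimal: {B, E}⁺ = {B, E}; {A, E}⁺ = {A, E}; {A, B}⁺ = {A, B} — none reach the full schema.
{B, D, E}⁺: BDE→AF adds A, F → {A, B, D, E, F}. Minimal: {D, E}⁺ = {D, E}; {B, E}⁺ = {B, E}; {B, D}⁺ = {B, D} — none reach the full schema.
{B, E, F}⁺: F→A adds A; AEF→D adds D → {A, B, D, E, F}. Minimal: {E, F}⁺ = {A, D, E, F}; {B, F}⁺ = {A, B, F}; {B, E}⁺ = {B, E} — none reach the full schema.

{A, B, E}, {B, D, E}, {B, E, F}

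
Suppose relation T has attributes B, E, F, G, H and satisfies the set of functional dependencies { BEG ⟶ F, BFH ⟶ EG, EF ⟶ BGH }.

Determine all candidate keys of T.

{E, F}, {B, E, G}, {B, F, H}

{E, F}⁺: EF→BGH adds B, G, H → {B, E, F, G, H}. Minimal: {F}⁺ = {F}; {E}⁺ = {E} — none reach the full schema.
{B, E, G}⁺: BEG→F adds F; EF→BGH adds H → {B, E, F, G, H}. Minimal: {E, G}⁺ = {E, G}; {B, G}⁺ = {B, G}; {B, E}⁺ = {B, E} — none reach the full schema.
{B, F, H}⁺: BFH→EG adds E, G → {B, E, F, G, H}. Minimal: {F, H}⁺ = {F, H}; {B, H}⁺ = {B, H}; {B, F}⁺ = {B, F} — none reach the full schema.
Any other superkey contains one of these as a subset, so there are no further candidate keys.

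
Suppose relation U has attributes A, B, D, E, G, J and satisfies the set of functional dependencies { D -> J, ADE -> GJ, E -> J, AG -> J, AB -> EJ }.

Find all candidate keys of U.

{A, B, D}

Attributes A, B, D never appear on any right-hand side, so every candidate key must contain {A, B, D}.
{A, B, D}⁺ = {A, B, D, E, G, J}, which is all of the schema, so {A, B, D} is the only candidate key.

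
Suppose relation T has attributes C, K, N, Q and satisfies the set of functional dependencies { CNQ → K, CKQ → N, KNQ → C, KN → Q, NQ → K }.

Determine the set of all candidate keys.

{K, N}; {N, Q}; {C, K, Q}

{K, N}⁺: KN→Q adds Q; KNQ→C adds C → {C, K, N, Q}. Minimal: {N}⁺ = {N}; {K}⁺ = {K} — none reach the full schema.
{N, Q}⁺: NQ→K adds K; KNQ→C adds C → {C, K, N, Q}. Minimal: {Q}⁺ = {Q}; {N}⁺ = {N} — none reach the full schema.
{C, K, Q}⁺: CKQ→N adds N → {C, K, N, Q}. Minimal: {K, Q}⁺ = {K, Q}; {C, Q}⁺ = {C, Q}; {C, K}⁺ = {C, K} — none reach the full schema.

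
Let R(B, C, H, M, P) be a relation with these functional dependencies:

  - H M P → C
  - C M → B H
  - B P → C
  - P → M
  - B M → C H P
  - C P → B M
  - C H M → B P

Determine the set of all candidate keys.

{B, M}⁺: BM→CHP adds C, H, P → {B, C, H, M, P}. Minimal: {M}⁺ = {M}; {B}⁺ = {B} — none reach the full schema.
{B, P}⁺: BP→C adds C; P→M adds M; BM→CHP adds H → {B, C, H, M, P}. Minimal: {P}⁺ = {M, P}; {B}⁺ = {B} — none reach the full schema.
{C, M}⁺: CM→BH adds B, H; BM→CHP adds P → {B, C, H, M, P}. Minimal: {M}⁺ = {M}; {C}⁺ = {C} — none reach the full schema.
{C, P}⁺: P→M adds M; CP→BM adds B; CM→BH adds H → {B, C, H, M, P}. Minimal: {P}⁺ = {M, P}; {C}⁺ = {C} — none reach the full schema.
{H, P}⁺: P→M adds M; HMP→C adds C; CM→BH adds B → {B, C, H, M, P}. Minimal: {P}⁺ = {M, P}; {H}⁺ = {H} — none reach the full schema.
Any other superkey contains one of these as a subset, so there are no further candidate keys.

BM, BP, CM, CP, HP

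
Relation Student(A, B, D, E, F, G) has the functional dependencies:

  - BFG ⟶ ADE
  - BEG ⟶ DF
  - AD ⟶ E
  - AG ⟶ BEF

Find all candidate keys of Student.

Attribute G never appears on the right-hand side of any dependency, so G must belong to every candidate key.
{G}⁺ = {G}, which is not all of the schema, so we must add further attributes.
{A, G}⁺: AG→BEF adds B, E, F; BFG→ADE adds D → {A, B, D, E, F, G}.
{B, E, G}⁺: BEG→DF adds D, F; BFG→ADE adds A → {A, B, D, E, F, G}.
{B, F, G}⁺: BFG→ADE adds A, D, E → {A, B, D, E, F, G}.

(A, G); (B, E, G); (B, F, G)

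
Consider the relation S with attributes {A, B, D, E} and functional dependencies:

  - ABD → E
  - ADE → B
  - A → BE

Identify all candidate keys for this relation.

{A, D}

Attributes A, D never appear on any right-hand side, so every candidate key must contain {A, D}.
{A, D}⁺ = {A, B, D, E}, which is all of the schema, so {A, D} is the only candidate key.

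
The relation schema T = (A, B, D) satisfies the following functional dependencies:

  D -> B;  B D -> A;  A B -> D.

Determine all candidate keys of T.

{D}⁺: D→B adds B; BD→A adds A → {A, B, D}.
{A, B}⁺: AB→D adds D → {A, B, D}.
Any other superkey contains one of these as a subset, so there are no further candidate keys.

(D), (A, B)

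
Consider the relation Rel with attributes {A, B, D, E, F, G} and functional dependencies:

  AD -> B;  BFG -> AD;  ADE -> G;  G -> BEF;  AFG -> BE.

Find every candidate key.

(G), (A, D, E)

{G}⁺: G→BEF adds B, E, F; BFG→AD adds A, D → {A, B, D, E, F, G}.
{A, D, E}⁺: AD→B adds B; ADE→G adds G; G→BEF adds F → {A, B, D, E, F, G}. Minimal: {D, E}⁺ = {D, E}; {A, E}⁺ = {A, E}; {A, D}⁺ = {A, B, D} — none reach the full schema.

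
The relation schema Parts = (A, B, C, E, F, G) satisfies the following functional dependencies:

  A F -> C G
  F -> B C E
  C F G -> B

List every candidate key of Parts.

{A, F}

{A, F}⁺: AF→CG adds C, G; F→BCE adds B, E → {A, B, C, E, F, G}.
No other minimal superkey exists.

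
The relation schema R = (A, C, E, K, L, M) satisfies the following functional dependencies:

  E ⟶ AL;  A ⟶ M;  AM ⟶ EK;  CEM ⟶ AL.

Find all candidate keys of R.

{A, C}; {C, E}

{A, C}⁺: A→M adds M; AM→EK adds E, K; CEM→AL adds L → {A, C, E, K, L, M}.
{C, E}⁺: E→AL adds A, L; A→M adds M; AM→EK adds K → {A, C, E, K, L, M}.
Any other superkey contains one of these as a subset, so there are no further candidate keys.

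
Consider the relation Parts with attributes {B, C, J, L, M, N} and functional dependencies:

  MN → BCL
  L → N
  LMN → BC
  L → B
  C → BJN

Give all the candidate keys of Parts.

Attribute M never appears on the right-hand side of any dependency, so M must belong to every candidate key.
{M}⁺ = {M}, which is not all of the schema, so we must add further attributes.
{C, M}⁺: C→BJN adds B, J, N; MN→BCL adds L → {B, C, J, L, M, N}. Minimal: {M}⁺ = {M}; {C}⁺ = {B, C, J, N} — none reach the full schema.
{L, M}⁺: L→N adds N; LMN→BC adds B, C; C→BJN adds J → {B, C, J, L, M, N}. Minimal: {M}⁺ = {M}; {L}⁺ = {B, L, N} — none reach the full schema.
{M, N}⁺: MN→BCL adds B, C, L; C→BJN adds J → {B, C, J, L, M, N}. Minimal: {N}⁺ = {N}; {M}⁺ = {M} — none reach the full schema.
Any other superkey contains one of these as a subset, so there are no further candidate keys.

{C, M}, {L, M}, {M, N}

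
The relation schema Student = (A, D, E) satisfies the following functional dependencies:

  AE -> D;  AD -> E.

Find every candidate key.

Attribute A never appears on the right-hand side of any dependency, so A must belong to every candidate key.
{A}⁺ = {A}, which is not all of the schema, so we must add further attributes.
{A, D}⁺: AD→E adds E → {A, D, E}.
{A, E}⁺: AE→D adds D → {A, D, E}.

{A, D}; {A, E}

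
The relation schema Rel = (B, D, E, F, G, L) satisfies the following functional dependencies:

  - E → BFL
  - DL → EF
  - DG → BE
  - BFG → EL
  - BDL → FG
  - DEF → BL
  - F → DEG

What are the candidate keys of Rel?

{E}⁺: E→BFL adds B, F, L; F→DEG adds D, G → {B, D, E, F, G, L}.
{F}⁺: F→DEG adds D, E, G; E→BFL adds B, L → {B, D, E, F, G, L}.
{D, G}⁺: DG→BE adds B, E; E→BFL adds F, L → {B, D, E, F, G, L}. Minimal: {G}⁺ = {G}; {D}⁺ = {D} — none reach the full schema.
{D, L}⁺: DL→EF adds E, F; DEF→BL adds B; F→DEG adds G → {B, D, E, F, G, L}. Minimal: {L}⁺ = {L}; {D}⁺ = {D} — none reach the full schema.

E, F, DG, DL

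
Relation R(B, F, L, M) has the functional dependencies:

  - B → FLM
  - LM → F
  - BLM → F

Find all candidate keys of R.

Attribute B never appears on the right-hand side of any dependency, so B must belong to every candidate key.
{B}⁺ = {B, F, L, M}, which is all of the schema, so {B} is the only candidate key.

{B}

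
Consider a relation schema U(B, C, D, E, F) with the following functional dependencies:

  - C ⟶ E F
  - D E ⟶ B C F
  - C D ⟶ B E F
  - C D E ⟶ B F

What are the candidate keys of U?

Attribute D never appears on the right-hand side of any dependency, so D must belong to every candidate key.
{D}⁺ = {D}, which is not all of the schema, so we must add further attributes.
{C, D}⁺: C→EF adds E, F; DE→BCF adds B → {B, C, D, E, F}. Minimal: {D}⁺ = {D}; {C}⁺ = {C, E, F} — none reach the full schema.
{D, E}⁺: DE→BCF adds B, C, F → {B, C, D, E, F}. Minimal: {E}⁺ = {E}; {D}⁺ = {D} — none reach the full schema.
Any other superkey contains one of these as a subset, so there are no further candidate keys.

{C, D}, {D, E}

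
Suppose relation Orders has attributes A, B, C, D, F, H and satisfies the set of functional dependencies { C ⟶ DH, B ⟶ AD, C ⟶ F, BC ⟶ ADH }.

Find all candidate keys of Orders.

Attributes B, C never appear on any right-hand side, so every candidate key must contain {B, C}.
{B, C}⁺ = {A, B, C, D, F, H}, which is all of the schema, so {B, C} is the only candidate key.

BC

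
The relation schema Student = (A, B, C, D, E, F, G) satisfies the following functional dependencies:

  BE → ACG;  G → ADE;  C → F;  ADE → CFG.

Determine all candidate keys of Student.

(B, E), (B, G)

Attribute B never appears on the right-hand side of any dependency, so B must belong to every candidate key.
{B}⁺ = {B}, which is not all of the schema, so we must add further attributes.
{B, E}⁺: BE→ACG adds A, C, G; G→ADE adds D; C→F adds F → {A, B, C, D, E, F, G}.
{B, G}⁺: G→ADE adds A, D, E; ADE→CFG adds C, F → {A, B, C, D, E, F, G}.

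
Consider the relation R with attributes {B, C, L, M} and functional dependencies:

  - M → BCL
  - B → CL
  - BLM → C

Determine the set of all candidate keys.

{M}

Attribute M never appears on the right-hand side of any dependency, so M must belong to every candidate key.
{M}⁺ = {B, C, L, M}, which is all of the schema, so {M} is the only candidate key.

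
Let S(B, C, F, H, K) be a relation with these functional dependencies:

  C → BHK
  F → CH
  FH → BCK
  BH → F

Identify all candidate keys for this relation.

{C}; {F}; {B, H}

{C}⁺: C→BHK adds B, H, K; BH→F adds F → {B, C, F, H, K}.
{F}⁺: F→CH adds C, H; FH→BCK adds B, K → {B, C, F, H, K}.
{B, H}⁺: BH→F adds F; F→CH adds C; FH→BCK adds K → {B, C, F, H, K}. Minimal: {H}⁺ = {H}; {B}⁺ = {B} — none reach the full schema.
Any other superkey contains one of these as a subset, so there are no further candidate keys.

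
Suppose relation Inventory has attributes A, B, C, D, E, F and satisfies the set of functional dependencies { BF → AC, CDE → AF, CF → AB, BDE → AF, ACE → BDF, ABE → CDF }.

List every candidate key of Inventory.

Attribute E never appears on the right-hand side of any dependency, so E must belong to every candidate key.
{E}⁺ = {E}, which is not all of the schema, so we must add further attributes.
{A, B, E}⁺: ABE→CDF adds C, D, F → {A, B, C, D, E, F}. Minimal: {B, E}⁺ = {B, E}; {A, E}⁺ = {A, E}; {A, B}⁺ = {A, B} — none reach the full schema.
{A, C, E}⁺: ACE→BDF adds B, D, F → {A, B, C, D, E, F}. Minimal: {C, E}⁺ = {C, E}; {A, E}⁺ = {A, E}; {A, C}⁺ = {A, C} — none reach the full schema.
{B, D, E}⁺: BDE→AF adds A, F; ABE→CDF adds C → {A, B, C, D, E, F}. Minimal: {D, E}⁺ = {D, E}; {B, E}⁺ = {B, E}; {B, D}⁺ = {B, D} — none reach the full schema.
{B, E, F}⁺: BF→AC adds A, C; ACE→BDF adds D → {A, B, C, D, E, F}. Minimal: {E, F}⁺ = {E, F}; {B, F}⁺ = {A, B, C, F}; {B, E}⁺ = {B, E} — none reach the full schema.
{C, D, E}⁺: CDE→AF adds A, F; CF→AB adds B → {A, B, C, D, E, F}. Minimal: {D, E}⁺ = {D, E}; {C, E}⁺ = {C, E}; {C, D}⁺ = {C, D} — none reach the full schema.
{C, E, F}⁺: CF→AB adds A, B; ACE→BDF adds D → {A, B, C, D, E, F}. Minimal: {E, F}⁺ = {E, F}; {C, F}⁺ = {A, B, C, F}; {C, E}⁺ = {C, E} — none reach the full schema.
Any other superkey contains one of these as a subset, so there are no further candidate keys.

{A, B, E}, {A, C, E}, {B, D, E}, {B, E, F}, {C, D, E}, {C, E, F}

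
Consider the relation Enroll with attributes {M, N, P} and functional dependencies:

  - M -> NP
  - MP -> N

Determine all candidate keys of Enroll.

Attribute M never appears on the right-hand side of any dependency, so M must belong to every candidate key.
{M}⁺ = {M, N, P}, which is all of the schema, so {M} is the only candidate key.

M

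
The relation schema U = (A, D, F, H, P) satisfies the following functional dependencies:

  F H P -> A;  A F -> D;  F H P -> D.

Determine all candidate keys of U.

{F, H, P}

Attributes F, H, P never appear on any right-hand side, so every candidate key must contain {F, H, P}.
{F, H, P}⁺ = {A, D, F, H, P}, which is all of the schema, so {F, H, P} is the only candidate key.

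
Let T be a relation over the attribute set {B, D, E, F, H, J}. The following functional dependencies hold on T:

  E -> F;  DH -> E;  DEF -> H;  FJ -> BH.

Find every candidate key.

{D, E, J}⁺: E→F adds F; DEF→H adds H; FJ→BH adds B → {B, D, E, F, H, J}. Minimal: {E, J}⁺ = {B, E, F, H, J}; {D, J}⁺ = {D, J}; {D, E}⁺ = {D, E, F, H} — none reach the full schema.
{D, F, J}⁺: FJ→BH adds B, H; DH→E adds E → {B, D, E, F, H, J}. Minimal: {F, J}⁺ = {B, F, H, J}; {D, J}⁺ = {D, J}; {D, F}⁺ = {D, F} — none reach the full schema.
{D, H, J}⁺: DH→E adds E; E→F adds F; FJ→BH adds B → {B, D, E, F, H, J}. Minimal: {H, J}⁺ = {H, J}; {D, J}⁺ = {D, J}; {D, H}⁺ = {D, E, F, H} — none reach the full schema.
Any other superkey contains one of these as a subset, so there are no further candidate keys.

DEJ, DFJ, DHJ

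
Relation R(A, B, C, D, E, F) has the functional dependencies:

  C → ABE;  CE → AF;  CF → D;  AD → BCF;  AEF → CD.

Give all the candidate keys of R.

{C}⁺: C→ABE adds A, B, E; CE→AF adds F; CF→D adds D → {A, B, C, D, E, F}.
{A, D}⁺: AD→BCF adds B, C, F; C→ABE adds E → {A, B, C, D, E, F}.
{A, E, F}⁺: AEF→CD adds C, D; C→ABE adds B → {A, B, C, D, E, F}.
Any other superkey contains one of these as a subset, so there are no further candidate keys.

(C), (A, D), (A, E, F)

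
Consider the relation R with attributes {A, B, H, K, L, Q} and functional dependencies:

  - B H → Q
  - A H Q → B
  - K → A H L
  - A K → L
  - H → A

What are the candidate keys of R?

{B, K}, {K, Q}

Attribute K never appears on the right-hand side of any dependency, so K must belong to every candidate key.
{K}⁺ = {A, H, K, L}, which is not all of the schema, so we must add further attributes.
{B, K}⁺: K→AHL adds A, H, L; BH→Q adds Q → {A, B, H, K, L, Q}. Minimal: {K}⁺ = {A, H, K, L}; {B}⁺ = {B} — none reach the full schema.
{K, Q}⁺: K→AHL adds A, H, L; AHQ→B adds B → {A, B, H, K, L, Q}. Minimal: {Q}⁺ = {Q}; {K}⁺ = {A, H, K, L} — none reach the full schema.
Any other superkey contains one of these as a subset, so there are no further candidate keys.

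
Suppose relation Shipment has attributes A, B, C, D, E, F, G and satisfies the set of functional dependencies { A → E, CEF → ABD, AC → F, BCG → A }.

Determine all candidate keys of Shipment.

ACG, BCG, CEFG

{A, C, G}⁺: A→E adds E; AC→F adds F; CEF→ABD adds B, D → {A, B, C, D, E, F, G}. Minimal: {C, G}⁺ = {C, G}; {A, G}⁺ = {A, E, G}; {A, C}⁺ = {A, B, C, D, E, F} — none reach the full schema.
{B, C, G}⁺: BCG→A adds A; A→E adds E; AC→F adds F; CEF→ABD adds D → {A, B, C, D, E, F, G}. Minimal: {C, G}⁺ = {C, G}; {B, G}⁺ = {B, G}; {B, C}⁺ = {B, C} — none reach the full schema.
{C, E, F, G}⁺: CEF→ABD adds A, B, D → {A, B, C, D, E, F, G}. Minimal: {E, F, G}⁺ = {E, F, G}; {C, F, G}⁺ = {C, F, G}; {C, E, G}⁺ = {C, E, G}; … — none reach the full schema.
Any other superkey contains one of these as a subset, so there are no further candidate keys.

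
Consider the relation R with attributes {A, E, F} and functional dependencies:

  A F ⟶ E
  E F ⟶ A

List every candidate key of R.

Attribute F never appears on the right-hand side of any dependency, so F must belong to every candidate key.
{F}⁺ = {F}, which is not all of the schema, so we must add further attributes.
{A, F}⁺: AF→E adds E → {A, E, F}.
{E, F}⁺: EF→A adds A → {A, E, F}.
Any other superkey contains one of these as a subset, so there are no further candidate keys.

(A, F), (E, F)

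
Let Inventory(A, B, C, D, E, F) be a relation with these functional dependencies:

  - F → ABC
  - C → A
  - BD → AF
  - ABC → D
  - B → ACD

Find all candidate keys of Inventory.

BE; EF

Attribute E never appears on the right-hand side of any dependency, so E must belong to every candidate key.
{E}⁺ = {E}, which is not all of the schema, so we must add further attributes.
{B, E}⁺: B→ACD adds A, C, D; BD→AF adds F → {A, B, C, D, E, F}. Minimal: {E}⁺ = {E}; {B}⁺ = {A, B, C, D, F} — none reach the full schema.
{E, F}⁺: F→ABC adds A, B, C; ABC→D adds D → {A, B, C, D, E, F}. Minimal: {F}⁺ = {A, B, C, D, F}; {E}⁺ = {E} — none reach the full schema.
Any other superkey contains one of these as a subset, so there are no further candidate keys.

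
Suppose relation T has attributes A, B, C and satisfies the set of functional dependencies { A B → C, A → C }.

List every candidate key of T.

{A, B}⁺: AB→C adds C → {A, B, C}. Minimal: {B}⁺ = {B}; {A}⁺ = {A, C} — none reach the full schema.
No other minimal superkey exists.

(A, B)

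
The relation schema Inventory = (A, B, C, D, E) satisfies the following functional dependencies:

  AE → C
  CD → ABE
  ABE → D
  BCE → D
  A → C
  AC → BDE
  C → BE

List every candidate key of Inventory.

{A}⁺: A→C adds C; AC→BDE adds B, D, E → {A, B, C, D, E}.
{C}⁺: C→BE adds B, E; BCE→D adds D; CD→ABE adds A → {A, B, C, D, E}.

{A}, {C}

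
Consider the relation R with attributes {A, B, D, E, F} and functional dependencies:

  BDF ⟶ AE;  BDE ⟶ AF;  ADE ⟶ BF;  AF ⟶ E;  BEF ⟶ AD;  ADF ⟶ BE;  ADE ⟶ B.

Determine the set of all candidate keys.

{A, B, F}, {A, D, E}, {A, D, F}, {B, D, E}, {B, D, F}, {B, E, F}

{A, B, F}⁺: AF→E adds E; BEF→AD adds D → {A, B, D, E, F}. Minimal: {B, F}⁺ = {B, F}; {A, F}⁺ = {A, E, F}; {A, B}⁺ = {A, B} — none reach the full schema.
{A, D, E}⁺: ADE→BF adds B, F → {A, B, D, E, F}. Minimal: {D, E}⁺ = {D, E}; {A, E}⁺ = {A, E}; {A, D}⁺ = {A, D} — none reach the full schema.
{A, D, F}⁺: AF→E adds E; ADF→BE adds B → {A, B, D, E, F}. Minimal: {D, F}⁺ = {D, F}; {A, F}⁺ = {A, E, F}; {A, D}⁺ = {A, D} — none reach the full schema.
{B, D, E}⁺: BDE→AF adds A, F → {A, B, D, E, F}. Minimal: {D, E}⁺ = {D, E}; {B, E}⁺ = {B, E}; {B, D}⁺ = {B, D} — none reach the full schema.
{B, D, F}⁺: BDF→AE adds A, E → {A, B, D, E, F}. Minimal: {D, F}⁺ = {D, F}; {B, F}⁺ = {B, F}; {B, D}⁺ = {B, D} — none reach the full schema.
{B, E, F}⁺: BEF→AD adds A, D → {A, B, D, E, F}. Minimal: {E, F}⁺ = {E, F}; {B, F}⁺ = {B, F}; {B, E}⁺ = {B, E} — none reach the full schema.
Any other superkey contains one of these as a subset, so there are no further candidate keys.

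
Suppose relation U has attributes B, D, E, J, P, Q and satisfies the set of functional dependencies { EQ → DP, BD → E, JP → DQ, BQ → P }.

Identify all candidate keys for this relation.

Attributes B, J never appear on any right-hand side, so every candidate key must contain {B, J}.
{B, J}⁺ = {B, J}, which is not all of the schema, so we must add further attributes.
{B, J, P}⁺: JP→DQ adds D, Q; BD→E adds E → {B, D, E, J, P, Q}. Minimal: {J, P}⁺ = {D, J, P, Q}; {B, P}⁺ = {B, P}; {B, J}⁺ = {B, J} — none reach the full schema.
{B, J, Q}⁺: BQ→P adds P; JP→DQ adds D; BD→E adds E → {B, D, E, J, P, Q}. Minimal: {J, Q}⁺ = {J, Q}; {B, Q}⁺ = {B, P, Q}; {B, J}⁺ = {B, J} — none reach the full schema.
Any other superkey contains one of these as a subset, so there are no further candidate keys.

{B, J, P}; {B, J, Q}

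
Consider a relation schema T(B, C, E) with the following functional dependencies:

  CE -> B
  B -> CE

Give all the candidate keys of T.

{B}, {C, E}

{B}⁺: B→CE adds C, E → {B, C, E}.
{C, E}⁺: CE→B adds B → {B, C, E}. Minimal: {E}⁺ = {E}; {C}⁺ = {C} — none reach the full schema.
Any other superkey contains one of these as a subset, so there are no further candidate keys.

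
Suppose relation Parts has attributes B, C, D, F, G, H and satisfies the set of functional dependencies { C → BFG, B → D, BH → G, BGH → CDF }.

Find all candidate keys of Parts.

Attribute H never appears on the right-hand side of any dependency, so H must belong to every candidate key.
{H}⁺ = {H}, which is not all of the schema, so we must add further attributes.
{B, H}⁺: B→D adds D; BH→G adds G; BGH→CDF adds C, F → {B, C, D, F, G, H}. Minimal: {H}⁺ = {H}; {B}⁺ = {B, D} — none reach the full schema.
{C, H}⁺: C→BFG adds B, F, G; B→D adds D → {B, C, D, F, G, H}. Minimal: {H}⁺ = {H}; {C}⁺ = {B, C, D, F, G} — none reach the full schema.

(B, H); (C, H)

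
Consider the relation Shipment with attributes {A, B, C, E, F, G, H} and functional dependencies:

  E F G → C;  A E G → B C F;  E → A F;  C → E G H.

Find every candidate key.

(C), (E, G)

{C}⁺: C→EGH adds E, G, H; E→AF adds A, F; AEG→BCF adds B → {A, B, C, E, F, G, H}.
{E, G}⁺: E→AF adds A, F; EFG→C adds C; AEG→BCF adds B; C→EGH adds H → {A, B, C, E, F, G, H}. Minimal: {G}⁺ = {G}; {E}⁺ = {A, E, F} — none reach the full schema.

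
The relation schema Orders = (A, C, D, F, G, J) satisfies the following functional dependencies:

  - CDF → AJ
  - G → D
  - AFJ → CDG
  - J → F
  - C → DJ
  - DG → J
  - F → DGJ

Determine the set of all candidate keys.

{C}; {A, F}; {A, G}; {A, J}

{C}⁺: C→DJ adds D, J; J→F adds F; F→DGJ adds G; CDF→AJ adds A → {A, C, D, F, G, J}.
{A, F}⁺: F→DGJ adds D, G, J; AFJ→CDG adds C → {A, C, D, F, G, J}. Minimal: {F}⁺ = {D, F, G, J}; {A}⁺ = {A} — none reach the full schema.
{A, G}⁺: G→D adds D; DG→J adds J; J→F adds F; AFJ→CDG adds C → {A, C, D, F, G, J}. Minimal: {G}⁺ = {D, F, G, J}; {A}⁺ = {A} — none reach the full schema.
{A, J}⁺: J→F adds F; F→DGJ adds D, G; AFJ→CDG adds C → {A, C, D, F, G, J}. Minimal: {J}⁺ = {D, F, G, J}; {A}⁺ = {A} — none reach the full schema.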